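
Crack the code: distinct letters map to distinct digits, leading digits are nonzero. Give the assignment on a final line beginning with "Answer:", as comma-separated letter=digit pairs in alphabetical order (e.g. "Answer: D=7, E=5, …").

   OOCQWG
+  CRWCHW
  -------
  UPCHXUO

Step 1. [col 1: G + W ≡ O (mod 10)] several values work for O in column 1 (G + W ≡ O (mod 10), carry-in 0); try O=6 ⇒ O=6.
Step 2. [col 1: G + W ≡ O (mod 10)] G=9 is one option consistent with column 1 (G + W ≡ O (mod 10), carry-in 0) — take it ⇒ G=9.
Step 3. [U] U is the leading digit of a 7-digit sum of two 6-digit numbers; the final carry is exactly 1. So U=1.
Step 4. [col 1: G + W ≡ O (mod 10)] column 1: given G=9, O=6, carry-in 0, and digits 1,6,9 already taken and all letters distinct, G+W≡O (mod 10) forces W=7. So W=7.
Step 5. [col 2: W + H ≡ U (mod 10)] column 2: given W=7, U=1, carry-in 1, and digits 1,6,7,9 already taken and all letters distinct, W+H≡U (mod 10) forces H=3, so H=3.
Step 6. [col 3: Q + C ≡ X (mod 10)] several values work for Q in column 3 (Q + C ≡ X (mod 10), carry-in 1); try Q=4. So Q=4.
Step 7. [col 3: Q + C ≡ X (mod 10)] no forcing yet in column 3 (carry-in 1); C=5 is free and consistent — try it ⇒ C=5.
Step 8. [col 3: Q + C ≡ X (mod 10)] column 3 reads Q+C+carry(1)=X with Q=4, C=5; with digits 1,3,4,5,6,7,9 already taken and all letters distinct, the only value for X is 0 ⇒ X=0.
Step 9. [col 5: O + R ≡ C (mod 10)] column 5 reads O+R+carry(1)=C with O=6, C=5; with digits 0,1,3,4,5,6,7,9 already taken and all letters distinct, the only value for R is 8. So R=8.
Step 10. [col 6: O + C ≡ P (mod 10)] column 6: given O=6, C=5, carry-in 1, and digits 0,1,3,4,5,6,7,8,9 already taken and all letters distinct, O+C≡P (mod 10) forces P=2 ⇒ P=2.

Answer: C=5, G=9, H=3, O=6, P=2, Q=4, R=8, U=1, W=7, X=0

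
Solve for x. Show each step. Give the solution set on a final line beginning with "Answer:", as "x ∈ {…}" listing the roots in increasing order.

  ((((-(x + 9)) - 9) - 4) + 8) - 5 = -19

Step 1. [((((-(x + 9)) - 9) - 4) + 8) - 5 = -19] 5 comes off first (add 5). So sub: (((-(x + 9)) - 9) - 4) + 8 = -14.
Step 2. [(((-(x + 9)) - 9) - 4) + 8 = -14] +8 is outermost — subtract 8 both sides. So sub: ((-(x + 9)) - 9) - 4 = -22.
Step 3. [((-(x + 9)) - 9) - 4 = -22] 4 comes off first (add 4) ⇒ sub: (-(x + 9)) - 9 = -18.
Step 4. [(-(x + 9)) - 9 = -18] 9 comes off first (add 9). So sub: -(x + 9) = -9.
Step 5. [-(x + 9) = -9] flip signs both sides ⇒ neg: x + 9 = 9.
Step 6. [x + 9 = 9] 9 comes off first (subtract 9), so sub: x = 0.

Answer: x ∈ {0}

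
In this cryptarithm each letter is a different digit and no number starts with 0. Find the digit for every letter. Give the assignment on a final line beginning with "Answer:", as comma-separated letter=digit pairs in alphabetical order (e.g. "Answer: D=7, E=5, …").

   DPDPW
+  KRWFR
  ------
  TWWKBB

Step 1. [col 1: W + R ≡ B (mod 10)] B=5 is one option consistent with column 1 (W + R ≡ B (mod 10), carry-in 0) — take it, so B=5.
Step 2. [col 1: W + R ≡ B (mod 10)] several values work for W in column 1 (W + R ≡ B (mod 10), carry-in 0); try W=2 ⇒ W=2.
Step 3. [T] the sum has 6 digits but both addends have 5; that extra leading digit T is the final carry, namely 1 ⇒ T=1.
Step 4. [col 1: W + R ≡ B (mod 10)] in column 1 we have W+R≡B with carry-in 0; given W=2, B=5 and digits 1,2,5 already taken and all letters distinct, that pins R to 3 ⇒ R=3.
Step 5. [col 2: P + F ≡ B (mod 10)] F=6 is one option consistent with column 2 (P + F ≡ B (mod 10), carry-in 0) — take it. So F=6.
Step 6. [col 2: P + F ≡ B (mod 10)] column 2: given F=6, B=5, carry-in 0, and digits 1,2,3,5,6 already taken and all letters distinct, P+F≡B (mod 10) forces P=9, so P=9.
Step 7. [col 3: D + W ≡ K (mod 10)] no forcing yet in column 3 (carry-in 1); K=7 is free and consistent — try it. So K=7.
Step 8. [col 3: D + W ≡ K (mod 10)] column 3: given W=2, K=7, carry-in 1, and digits 1,2,3,5,6,7,9 already taken and all letters distinct, D+W≡K (mod 10) forces D=4, so D=4.

Answer: B=5, D=4, F=6, K=7, P=9, R=3, T=1, W=2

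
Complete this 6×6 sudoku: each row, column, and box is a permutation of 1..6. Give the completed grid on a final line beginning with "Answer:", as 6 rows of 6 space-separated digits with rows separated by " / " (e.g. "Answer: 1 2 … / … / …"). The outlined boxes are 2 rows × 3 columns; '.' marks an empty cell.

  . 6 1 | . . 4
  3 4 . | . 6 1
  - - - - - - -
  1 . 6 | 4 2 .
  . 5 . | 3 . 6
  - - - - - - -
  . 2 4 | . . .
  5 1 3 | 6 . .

Step 1. [r1c1∈{2}] r1c1 has the single candidate 2, so r1c1=2.
Step 2. [r1c4∈{5}] r1c4's peers cover all but 5. So r1c4=5.
Step 3. [r5c5∈{1,3,5}] col 5 places 5 nowhere but r5c5. So r5c5=5.
Step 4. [r2c3∈{5}] r2c3's peers cover all but 5 ⇒ r2c3=5.
Step 5. [r6c5∈{4}] r6c5 is down to just 4, so r6c5=4.
Step 6. [r3c2∈{3}] nothing but 3 survives at r3c2 ⇒ r3c2=3.
Step 7. [r5c6∈{3}] r5c6 is down to just 3 ⇒ r5c6=3.
Step 8. [r5c1∈{6}] r5c1 has the single candidate 6. So r5c1=6.
Step 9. [r3c6∈{5}] only 5 remains possible at r3c6. So r3c6=5.
Step 10. [r5c4∈{1}] r5c4's peers cover all but 1 ⇒ r5c4=1.
Step 11. [r4c1∈{4}] r4c1 is down to just 4, so r4c1=4.
Step 12. [r6c6∈{2}] only 2 remains possible at r6c6. So r6c6=2.
Step 13. [r1c5∈{3}] nothing but 3 survives at r1c5. So r1c5=3.
Step 14. [r2c4∈{2}] r2c4 is down to just 2, so r2c4=2.
Step 15. [r4c5∈{1}] r4c5 has the single candidate 1 ⇒ r4c5=1.
Step 16. [r4c3∈{2}] r4c3's peers cover all but 2 ⇒ r4c3=2.

Answer: 2 6 1 5 3 4 / 3 4 5 2 6 1 / 1 3 6 4 2 5 / 4 5 2 3 1 6 / 6 2 4 1 5 3 / 5 1 3 6 4 2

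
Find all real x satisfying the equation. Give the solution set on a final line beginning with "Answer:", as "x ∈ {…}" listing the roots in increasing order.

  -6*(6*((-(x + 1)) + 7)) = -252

Step 1. [-6*(6*((-(x + 1)) + 7)) = -252] LHS = -6·(…); ÷-6 both sides, so div: 6*((-(x + 1)) + 7) = 42.
Step 2. [6*((-(x + 1)) + 7) = 42] divide by the outer 6. So div: (-(x + 1)) + 7 = 7.
Step 3. [(-(x + 1)) + 7 = 7] 7 comes off first (subtract 7). So sub: -(x + 1) = 0.
Step 4. [-(x + 1) = 0] flip signs both sides, so neg: x + 1 = 0.
Step 5. [x + 1 = 0] peel the +1: subtract 1 from each side, so sub: x = -1.

Answer: x ∈ {-1}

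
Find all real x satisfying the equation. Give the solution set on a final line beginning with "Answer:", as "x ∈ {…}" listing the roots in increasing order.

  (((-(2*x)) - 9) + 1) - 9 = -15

Step 1. [(((-(2*x)) - 9) + 1) - 9 = -15] 9 comes off first (add 9) ⇒ sub: ((-(2*x)) - 9) + 1 = -6.
Step 2. [((-(2*x)) - 9) + 1 = -6] +1 is outermost — subtract 1 both sides. So sub: (-(2*x)) - 9 = -7.
Step 3. [(-(2*x)) - 9 = -7] peel the -9: add 9 from each side. So sub: -(2*x) = 2.
Step 4. [-(2*x) = 2] leading − — multiply by −1 ⇒ neg: 2*x = -2.
Step 5. [2*x = -2] LHS = 2·(…); ÷2 both sides ⇒ div: x = -1.

Answer: x ∈ {-1}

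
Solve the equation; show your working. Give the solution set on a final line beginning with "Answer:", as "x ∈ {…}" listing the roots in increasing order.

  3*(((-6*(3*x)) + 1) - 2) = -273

Step 1. [3*(((-6*(3*x)) + 1) - 2) = -273] leading coefficient 3: divide by 3 ⇒ div: ((-6*(3*x)) + 1) - 2 = -91.
Step 2. [((-6*(3*x)) + 1) - 2 = -91] -2 is outermost — add 2 both sides, so sub: (-6*(3*x)) + 1 = -89.
Step 3. [(-6*(3*x)) + 1 = -89] peel the +1: subtract 1 from each side. So sub: -6*(3*x) = -90.
Step 4. [-6*(3*x) = -90] -6 out front; divide by -6 ⇒ div: 3*x = 15.
Step 5. [3*x = 15] leading coefficient 3: divide by 3, so div: x = 5.

Answer: x ∈ {5}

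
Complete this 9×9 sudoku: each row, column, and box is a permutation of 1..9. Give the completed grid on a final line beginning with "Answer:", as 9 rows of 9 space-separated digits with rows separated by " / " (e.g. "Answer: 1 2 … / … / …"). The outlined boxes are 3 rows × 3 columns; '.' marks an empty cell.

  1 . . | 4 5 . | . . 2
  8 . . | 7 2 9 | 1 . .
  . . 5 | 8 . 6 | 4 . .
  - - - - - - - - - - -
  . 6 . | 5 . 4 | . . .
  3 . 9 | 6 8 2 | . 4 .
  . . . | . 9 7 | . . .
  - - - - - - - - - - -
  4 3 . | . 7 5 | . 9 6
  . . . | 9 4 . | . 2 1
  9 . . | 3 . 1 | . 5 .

Step 1. [r7c7∈{8}] nothing but 8 survives at r7c7, so r7c7=8.
Step 2. [r9c7∈{7}] only 7 remains possible at r9c7 ⇒ r9c7=7.
Step 3. [r1c8∈{3,6,7,8}] across row 1, 8 lands solely at r1c8 ⇒ r1c8=8.
Step 4. [r5c2∈{1,5,7}] 1 has one home in row 5: r5c2. So r5c2=1.
Step 5. [r4c5∈{1,3}] across box 5, 3 lands solely at r4c5, so r4c5=3.
Step 6. [r5c9∈{5,7}] row 5 places 7 nowhere but r5c9, so r5c9=7.
Step 7. [r8c1∈{5,6,7}] across col 1, 6 lands solely at r8c1 ⇒ r8c1=6.
Step 8. [r6c1∈{2,5}] col 1 places 5 nowhere but r6c1, so r6c1=5.
Step 9. [r3c8∈{3,7}] r3c8 is the only open cell in col 8 admitting 7. So r3c8=7.
Step 10. [r3c9∈{3,9}] r3c9 is the only open cell in row 3 admitting 3, so r3c9=3.
Step 11. [r2c8∈{6}] nothing but 6 survives at r2c8 ⇒ r2c8=6.
Step 12. [r6c9∈{8}] only 8 remains possible at r6c9. So r6c9=8.
Step 13. [r4c3∈{2,7,8}] r4c3 is the only open cell in row 4 admitting 8 ⇒ r4c3=8.
Step 14. [r9c3∈{2}] only 2 remains possible at r9c3. So r9c3=2.
Step 15. [r6c7∈{2,3,6}] across row 6, 6 lands solely at r6c7 ⇒ r6c7=6.
Step 16. [r6c2∈{2,4}] 2 has one home in row 6: r6c2, so r6c2=2.
Step 17. [r2c3∈{3,4}] row 2 places 3 nowhere but r2c3. So r2c3=3.
Step 18. [r8c2∈{5,7,8}] in row 8, 5 fits only at r8c2. So r8c2=5.
Step 19. [r1c2∈{7,9}] across col 2, 7 lands solely at r1c2, so r1c2=7.
Step 20. [r4c7∈{2,9}] row 4 places 2 nowhere but r4c7 ⇒ r4c7=2.
Step 21. [r4c8∈{1}] nothing but 1 survives at r4c8, so r4c8=1.
Step 22. [r4c1∈{7}] r4c1 is down to just 7. So r4c1=7.
Step 23. [r9c5∈{6}] only 6 remains possible at r9c5. So r9c5=6.
Step 24. [r3c1∈{2}] r3c1 is down to just 2 ⇒ r3c1=2.
Step 25. [r1c7∈{9}] r1c7's peers cover all but 9, so r1c7=9.
Step 26. [r7c3∈{1}] r7c3's peers cover all but 1. So r7c3=1.
Step 27. [r5c7∈{5}] r5c7 is down to just 5, so r5c7=5.
Step 28. [r6c8∈{3}] r6c8 is down to just 3 ⇒ r6c8=3.
Step 29. [r6c3∈{4}] nothing but 4 survives at r6c3. So r6c3=4.
Step 30. [r6c4∈{1}] only 1 remains possible at r6c4. So r6c4=1.
Step 31. [r3c5∈{1}] only 1 remains possible at r3c5, so r3c5=1.
Step 32. [r1c6∈{3}] nothing but 3 survives at r1c6, so r1c6=3.
Step 33. [r2c2∈{4}] nothing but 4 survives at r2c2 ⇒ r2c2=4.
Step 34. [r1c3∈{6}] only 6 remains possible at r1c3, so r1c3=6.
Step 35. [r3c2∈{9}] r3c2 is down to just 9. So r3c2=9.
Step 36. [r7c4∈{2}] nothing but 2 survives at r7c4. So r7c4=2.
Step 37. [r8c6∈{8}] r8c6 has the single candidate 8 ⇒ r8c6=8.
Step 38. [r9c2∈{8}] r9c2 is down to just 8 ⇒ r9c2=8.
Step 39. [r9c9∈{4}] r9c9's peers cover all but 4 ⇒ r9c9=4.
Step 40. [r4c9∈{9}] r4c9's peers cover all but 9, so r4c9=9.
Step 41. [r8c3∈{7}] nothing but 7 survives at r8c3 ⇒ r8c3=7.
Step 42. [r2c9∈{5}] nothing but 5 survives at r2c9, so r2c9=5.
Step 43. [r8c7∈{3}] nothing but 3 survives at r8c7, so r8c7=3.

Answer: 1 7 6 4 5 3 9 8 2 / 8 4 3 7 2 9 1 6 5 / 2 9 5 8 1 6 4 7 3 / 7 6 8 5 3 4 2 1 9 / 3 1 9 6 8 2 5 4 7 / 5 2 4 1 9 7 6 3 8 / 4 3 1 2 7 5 8 9 6 / 6 5 7 9 4 8 3 2 1 / 9 8 2 3 6 1 7 5 4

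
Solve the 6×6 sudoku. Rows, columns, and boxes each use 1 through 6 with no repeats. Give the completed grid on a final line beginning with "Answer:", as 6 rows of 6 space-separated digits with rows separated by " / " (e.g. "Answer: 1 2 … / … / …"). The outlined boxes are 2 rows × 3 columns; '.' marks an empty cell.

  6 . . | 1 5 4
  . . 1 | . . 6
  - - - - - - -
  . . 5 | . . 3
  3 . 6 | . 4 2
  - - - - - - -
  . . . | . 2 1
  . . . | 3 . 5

Step 1. [r5c4∈{4,6}] across col 4, 4 lands solely at r5c4, so r5c4=4.
Step 2. [r4c2∈{1}] nothing but 1 survives at r4c2, so r4c2=1.
Step 3. [r5c2∈{3,5,6}] 6 has one home in row 5: r5c2. So r5c2=6.
Step 4. [r2c2∈{2,3,4,5}] col 2 places 5 nowhere but r2c2 ⇒ r2c2=5.
Step 5. [r6c3∈{2,4}] in col 3, 4 fits only at r6c3, so r6c3=4.
Step 6. [r6c2∈{2}] r6c2's peers cover all but 2 ⇒ r6c2=2.
Step 7. [r3c1∈{2,4}] in row 3, 2 fits only at r3c1. So r3c1=2.
Step 8. [r5c3∈{3}] r5c3 is down to just 3, so r5c3=3.
Step 9. [r6c5∈{6}] r6c5 has the single candidate 6, so r6c5=6.
Step 10. [r2c1∈{4}] only 4 remains possible at r2c1. So r2c1=4.
Step 11. [r2c4∈{2}] r2c4's peers cover all but 2, so r2c4=2.
Step 12. [r2c5∈{3}] nothing but 3 survives at r2c5. So r2c5=3.
Step 13. [r6c1∈{1}] r6c1 has the single candidate 1, so r6c1=1.
Step 14. [r5c1∈{5}] r5c1 has the single candidate 5 ⇒ r5c1=5.
Step 15. [r3c2∈{4}] r3c2's peers cover all but 4. So r3c2=4.
Step 16. [r3c5∈{1}] nothing but 1 survives at r3c5, so r3c5=1.
Step 17. [r1c3∈{2}] only 2 remains possible at r1c3, so r1c3=2.
Step 18. [r3c4∈{6}] r3c4 is down to just 6, so r3c4=6.
Step 19. [r4c4∈{5}] r4c4's peers cover all but 5 ⇒ r4c4=5.
Step 20. [r1c2∈{3}] r1c2 is down to just 3. So r1c2=3.

Answer: 6 3 2 1 5 4 / 4 5 1 2 3 6 / 2 4 5 6 1 3 / 3 1 6 5 4 2 / 5 6 3 4 2 1 / 1 2 4 3 6 5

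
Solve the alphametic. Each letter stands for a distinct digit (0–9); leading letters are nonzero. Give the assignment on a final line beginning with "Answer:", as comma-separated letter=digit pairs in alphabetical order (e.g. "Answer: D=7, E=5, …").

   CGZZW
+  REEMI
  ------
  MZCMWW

Step 1. [M] M is the leading digit of a 6-digit sum of two 5-digit numbers; the final carry is exactly 1 ⇒ M=1.
Step 2. [col 1: W + I ≡ W (mod 10)] column 1 reads W+I+carry(0)=W with nothing yet; with digits 1 already taken and all letters distinct, the only value for I is 0. So I=0.
Step 3. [col 1: W + I ≡ W (mod 10)] no forcing yet in column 1 (carry-in 0); W=4 is free and consistent — try it. So W=4.
Step 4. [col 2: Z + M ≡ W (mod 10)] column 2: given M=1, W=4, carry-in 0, and digits 0,1,4 already taken and all letters distinct, Z+M≡W (mod 10) forces Z=3. So Z=3.
Step 5. [col 3: Z + E ≡ M (mod 10)] column 3 reads Z+E+carry(0)=M with Z=3, M=1; with digits 0,1,3,4 already taken and all letters distinct, the only value for E is 8. So E=8.
Step 6. [col 4: G + E ≡ C (mod 10)] no forcing yet in column 4 (carry-in 1); C=5 is free and consistent — try it. So C=5.
Step 7. [col 4: G + E ≡ C (mod 10)] column 4: given E=8, C=5, carry-in 1, and digits 0,1,3,4,5,8 already taken and all letters distinct, G+E≡C (mod 10) forces G=6 ⇒ G=6.
Step 8. [col 5: C + R ≡ Z (mod 10)] from column 5 (C=5, Z=3, carry-in 1, digits 0,1,3,4,5,6,8 already taken and all letters distinct): R must equal 7, so R=7.

Answer: C=5, E=8, G=6, I=0, M=1, R=7, W=4, Z=3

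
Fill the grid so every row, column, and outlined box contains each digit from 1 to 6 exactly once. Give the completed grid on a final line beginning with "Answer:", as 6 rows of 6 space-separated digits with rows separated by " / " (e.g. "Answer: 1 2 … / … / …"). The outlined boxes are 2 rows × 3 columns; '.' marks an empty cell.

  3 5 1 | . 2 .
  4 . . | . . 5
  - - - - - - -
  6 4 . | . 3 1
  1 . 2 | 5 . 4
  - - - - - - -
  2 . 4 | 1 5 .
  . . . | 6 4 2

Step 1. [r6c3∈{3,5}] 3 has one home in col 3: r6c3, so r6c3=3.
Step 2. [r2c3∈{6}] r2c3's peers cover all but 6 ⇒ r2c3=6.
Step 3. [r1c4∈{4}] r1c4 is down to just 4, so r1c4=4.
Step 4. [r4c5∈{6}] r4c5's peers cover all but 6, so r4c5=6.
Step 5. [r2c2∈{2}] nothing but 2 survives at r2c2 ⇒ r2c2=2.
Step 6. [r1c6∈{6}] r1c6's peers cover all but 6 ⇒ r1c6=6.
Step 7. [r5c6∈{3}] only 3 remains possible at r5c6. So r5c6=3.
Step 8. [r2c4∈{3}] r2c4's peers cover all but 3 ⇒ r2c4=3.
Step 9. [r2c5∈{1}] r2c5 is down to just 1 ⇒ r2c5=1.
Step 10. [r3c3∈{5}] r3c3's peers cover all but 5, so r3c3=5.
Step 11. [r6c1∈{5}] nothing but 5 survives at r6c1. So r6c1=5.
Step 12. [r5c2∈{6}] r5c2's peers cover all but 6. So r5c2=6.
Step 13. [r6c2∈{1}] r6c2's peers cover all but 1. So r6c2=1.
Step 14. [r3c4∈{2}] r3c4's peers cover all but 2 ⇒ r3c4=2.
Step 15. [r4c2∈{3}] r4c2 has the single candidate 3, so r4c2=3.

Answer: 3 5 1 4 2 6 / 4 2 6 3 1 5 / 6 4 5 2 3 1 / 1 3 2 5 6 4 / 2 6 4 1 5 3 / 5 1 3 6 4 2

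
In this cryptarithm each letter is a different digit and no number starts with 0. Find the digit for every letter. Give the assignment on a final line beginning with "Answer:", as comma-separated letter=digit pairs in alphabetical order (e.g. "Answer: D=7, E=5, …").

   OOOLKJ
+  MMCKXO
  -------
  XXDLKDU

Step 1. [col 1: J + O ≡ U (mod 10)] several values work for J in column 1 (J + O ≡ U (mod 10), carry-in 0); try J=7 ⇒ J=7.
Step 2. [col 1: J + O ≡ U (mod 10)] column 1 (J + O ≡ U (mod 10), carry-in 0) doesn't pin U yet; pick U=3 and continue ⇒ U=3.
Step 3. [col 1: J + O ≡ U (mod 10)] in column 1 we have J+O≡U with carry-in 0; given J=7, U=3 and digits 3,7 already taken and all letters distinct, that pins O to 6, so O=6.
Step 4. [col 2: K + X ≡ D (mod 10)] no forcing yet in column 2 (carry-in 1); D=0 is free and consistent — try it, so D=0.
Step 5. [col 2: K + X ≡ D (mod 10)] no forcing yet in column 2 (carry-in 1); K=8 is free and consistent — try it, so K=8.
Step 6. [col 2: K + X ≡ D (mod 10)] column 2 reads K+X+carry(1)=D with K=8, D=0; with digits 0,3,6,7,8 already taken and all letters distinct, the only value for X is 1. So X=1.
Step 7. [col 3: L + K ≡ K (mod 10)] column 3 reads L+K+carry(1)=K with K=8; with digits 0,1,3,6,7,8 already taken and all letters distinct, the only value for L is 9 ⇒ L=9.
Step 8. [col 4: O + C ≡ L (mod 10)] column 4 reads O+C+carry(1)=L with O=6, L=9; with digits 0,1,3,6,7,8,9 already taken and all letters distinct, the only value for C is 2, so C=2.
Step 9. [col 5: O + M ≡ D (mod 10)] from column 5 (O=6, D=0, carry-in 0, digits 0,1,2,3,6,7,8,9 already taken and all letters distinct): M must equal 4. So M=4.

Answer: C=2, D=0, J=7, K=8, L=9, M=4, O=6, U=3, X=1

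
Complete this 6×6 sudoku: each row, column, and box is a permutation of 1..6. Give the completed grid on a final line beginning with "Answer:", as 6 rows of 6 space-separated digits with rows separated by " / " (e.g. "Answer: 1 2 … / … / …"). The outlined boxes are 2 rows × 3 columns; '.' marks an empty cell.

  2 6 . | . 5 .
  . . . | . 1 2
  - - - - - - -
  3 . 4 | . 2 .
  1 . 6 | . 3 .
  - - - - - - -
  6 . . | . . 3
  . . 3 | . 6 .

Step 1. [r3c2∈{5}] r3c2 is down to just 5, so r3c2=5.
Step 2. [r5c3∈{1,2,5}] 2 has one home in col 3: r5c3 ⇒ r5c3=2.
Step 3. [r5c4∈{1,4,5}] 5 has one home in row 5: r5c4, so r5c4=5.
Step 4. [r4c4∈{4}] nothing but 4 survives at r4c4, so r4c4=4.
Step 5. [r3c6∈{1,6}] r3c6 is the only open cell in col 6 admitting 6 ⇒ r3c6=6.
Step 6. [r6c6∈{1,4}] r6c6 is the only open cell in col 6 admitting 1 ⇒ r6c6=1.
Step 7. [r6c2∈{4}] r6c2's peers cover all but 4 ⇒ r6c2=4.
Step 8. [r2c4∈{3,6}] r2c4 is the only open cell in row 2 admitting 6. So r2c4=6.
Step 9. [r2c3∈{5}] nothing but 5 survives at r2c3, so r2c3=5.
Step 10. [r5c5∈{4}] r5c5 has the single candidate 4 ⇒ r5c5=4.
Step 11. [r2c1∈{4}] r2c1 has the single candidate 4, so r2c1=4.
Step 12. [r6c4∈{2}] nothing but 2 survives at r6c4, so r6c4=2.
Step 13. [r1c4∈{3}] nothing but 3 survives at r1c4, so r1c4=3.
Step 14. [r4c6∈{5}] r4c6 is down to just 5, so r4c6=5.
Step 15. [r3c4∈{1}] only 1 remains possible at r3c4. So r3c4=1.
Step 16. [r1c6∈{4}] only 4 remains possible at r1c6 ⇒ r1c6=4.
Step 17. [r4c2∈{2}] nothing but 2 survives at r4c2 ⇒ r4c2=2.
Step 18. [r5c2∈{1}] r5c2's peers cover all but 1, so r5c2=1.
Step 19. [r6c1∈{5}] r6c1's peers cover all but 5. So r6c1=5.
Step 20. [r2c2∈{3}] r2c2 has the single candidate 3, so r2c2=3.
Step 21. [r1c3∈{1}] r1c3 is down to just 1. So r1c3=1.

Answer: 2 6 1 3 5 4 / 4 3 5 6 1 2 / 3 5 4 1 2 6 / 1 2 6 4 3 5 / 6 1 2 5 4 3 / 5 4 3 2 6 1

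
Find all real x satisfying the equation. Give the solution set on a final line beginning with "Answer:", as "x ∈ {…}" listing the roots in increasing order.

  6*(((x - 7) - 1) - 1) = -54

Step 1. [6*(((x - 7) - 1) - 1) = -54] divide by the outer 6. So div: ((x - 7) - 1) - 1 = -9.
Step 2. [((x - 7) - 1) - 1 = -9] -1 is outermost — add 1 both sides ⇒ sub: (x - 7) - 1 = -8.
Step 3. [(x - 7) - 1 = -8] -1 is outermost — add 1 both sides, so sub: x - 7 = -7.
Step 4. [x - 7 = -7] add 7: x sits inside (… - 7) ⇒ sub: x = 0.

Answer: x ∈ {0}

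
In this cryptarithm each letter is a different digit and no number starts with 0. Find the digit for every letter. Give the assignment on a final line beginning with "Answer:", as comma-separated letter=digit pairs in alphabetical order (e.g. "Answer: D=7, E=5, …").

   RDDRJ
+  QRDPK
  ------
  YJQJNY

Step 1. [col 1: J + K ≡ Y (mod 10)] Y=1 is one option consistent with column 1 (J + K ≡ Y (mod 10), carry-in 0) — take it ⇒ Y=1.
Step 2. [col 1: J + K ≡ Y (mod 10)] no forcing yet in column 1 (carry-in 0); J=2 is free and consistent — try it ⇒ J=2.
Step 3. [col 1: J + K ≡ Y (mod 10)] column 1 reads J+K+carry(0)=Y with J=2, Y=1; with digits 1,2 already taken and all letters distinct, the only value for K is 9, so K=9.
Step 4. [col 2: R + P ≡ N (mod 10)] N=8 is one option consistent with column 2 (R + P ≡ N (mod 10), carry-in 1) — take it ⇒ N=8.
Step 5. [col 2: R + P ≡ N (mod 10)] P=0 is one option consistent with column 2 (R + P ≡ N (mod 10), carry-in 1) — take it ⇒ P=0.
Step 6. [col 2: R + P ≡ N (mod 10)] column 2 reads R+P+carry(1)=N with P=0, N=8; with digits 0,1,2,8,9 already taken and all letters distinct, the only value for R is 7 ⇒ R=7.
Step 7. [col 3: D + D ≡ J (mod 10)] from column 3 (J=2, carry-in 0, digits 0,1,2,7,8,9 already taken and all letters distinct): D must equal 6 ⇒ D=6.
Step 8. [col 4: D + R ≡ Q (mod 10)] column 4 reads D+R+carry(1)=Q with D=6, R=7; with digits 0,1,2,6,7,8,9 already taken and all letters distinct, the only value for Q is 4. So Q=4.

Answer: D=6, J=2, K=9, N=8, P=0, Q=4, R=7, Y=1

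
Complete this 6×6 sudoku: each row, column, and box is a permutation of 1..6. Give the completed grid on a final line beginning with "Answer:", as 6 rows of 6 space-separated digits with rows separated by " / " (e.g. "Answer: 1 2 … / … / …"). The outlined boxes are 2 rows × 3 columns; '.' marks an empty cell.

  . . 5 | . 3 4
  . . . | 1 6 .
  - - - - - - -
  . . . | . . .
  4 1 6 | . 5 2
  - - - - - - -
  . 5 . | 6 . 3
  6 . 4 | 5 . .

Step 1. [r6c6∈{1}] only 1 remains possible at r6c6. So r6c6=1.
Step 2. [r6c2∈{2,3}] row 6 places 3 nowhere but r6c2, so r6c2=3.
Step 3. [r3c2∈{2}] r3c2 has the single candidate 2, so r3c2=2.
Step 4. [r3c3∈{3}] r3c3 is down to just 3, so r3c3=3.
Step 5. [r2c3∈{2}] nothing but 2 survives at r2c3, so r2c3=2.
Step 6. [r5c5∈{2,4}] 4 has one home in row 5: r5c5. So r5c5=4.
Step 7. [r5c1∈{1,2}] in row 5, 2 fits only at r5c1, so r5c1=2.
Step 8. [r3c1∈{5}] only 5 remains possible at r3c1. So r3c1=5.
Step 9. [r2c2∈{4}] only 4 remains possible at r2c2 ⇒ r2c2=4.
Step 10. [r3c6∈{6}] nothing but 6 survives at r3c6. So r3c6=6.
Step 11. [r4c4∈{3}] nothing but 3 survives at r4c4. So r4c4=3.
Step 12. [r1c2∈{6}] nothing but 6 survives at r1c2, so r1c2=6.
Step 13. [r2c1∈{3}] only 3 remains possible at r2c1 ⇒ r2c1=3.
Step 14. [r1c1∈{1}] r1c1 is down to just 1, so r1c1=1.
Step 15. [r1c4∈{2}] nothing but 2 survives at r1c4 ⇒ r1c4=2.
Step 16. [r3c5∈{1}] r3c5 is down to just 1 ⇒ r3c5=1.
Step 17. [r5c3∈{1}] r5c3 has the single candidate 1. So r5c3=1.
Step 18. [r6c5∈{2}] r6c5's peers cover all but 2, so r6c5=2.
Step 19. [r3c4∈{4}] r3c4 is down to just 4, so r3c4=4.
Step 20. [r2c6∈{5}] r2c6 is down to just 5, so r2c6=5.

Answer: 1 6 5 2 3 4 / 3 4 2 1 6 5 / 5 2 3 4 1 6 / 4 1 6 3 5 2 / 2 5 1 6 4 3 / 6 3 4 5 2 1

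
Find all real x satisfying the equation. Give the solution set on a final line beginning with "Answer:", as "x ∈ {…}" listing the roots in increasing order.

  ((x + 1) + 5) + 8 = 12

Step 1. [((x + 1) + 5) + 8 = 12] +8 is outermost — subtract 8 both sides, so sub: (x + 1) + 5 = 4.
Step 2. [(x + 1) + 5 = 4] the outer +5 inverts by subtracting 5. So sub: x + 1 = -1.
Step 3. [x + 1 = -1] +1 is outermost — subtract 1 both sides. So sub: x = -2.

Answer: x ∈ {-2}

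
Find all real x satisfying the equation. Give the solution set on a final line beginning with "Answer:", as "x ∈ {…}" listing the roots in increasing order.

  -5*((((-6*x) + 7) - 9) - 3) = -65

Step 1. [-5*((((-6*x) + 7) - 9) - 3) = -65] -5·(inner) — divide through by -5. So div: (((-6*x) + 7) - 9) - 3 = 13.
Step 2. [(((-6*x) + 7) - 9) - 3 = 13] add 3: x sits inside (… - 3) ⇒ sub: ((-6*x) + 7) - 9 = 16.
Step 3. [((-6*x) + 7) - 9 = 16] -9 is outermost — add 9 both sides, so sub: (-6*x) + 7 = 25.
Step 4. [(-6*x) + 7 = 25] peel the +7: subtract 7 from each side ⇒ sub: -6*x = 18.
Step 5. [-6*x = 18] leading coefficient -6: divide by -6 ⇒ div: x = -3.

Answer: x ∈ {-3}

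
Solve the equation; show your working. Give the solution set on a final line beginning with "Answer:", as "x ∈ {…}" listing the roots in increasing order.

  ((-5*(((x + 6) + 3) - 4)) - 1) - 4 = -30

Step 1. [((-5*(((x + 6) + 3) - 4)) - 1) - 4 = -30] 4 comes off first (add 4). So sub: (-5*(((x + 6) + 3) - 4)) - 1 = -26.
Step 2. [(-5*(((x + 6) + 3) - 4)) - 1 = -26] the outer -1 inverts by adding 1. So sub: -5*(((x + 6) + 3) - 4) = -25.
Step 3. [-5*(((x + 6) + 3) - 4) = -25] -5·(inner) — divide through by -5 ⇒ div: ((x + 6) + 3) - 4 = 5.
Step 4. [((x + 6) + 3) - 4 = 5] -4 is outermost — add 4 both sides. So sub: (x + 6) + 3 = 9.
Step 5. [(x + 6) + 3 = 9] the outer +3 inverts by subtracting 3. So sub: x + 6 = 6.
Step 6. [x + 6 = 6] subtract 6: x sits inside (… + 6). So sub: x = 0.

Answer: x ∈ {0}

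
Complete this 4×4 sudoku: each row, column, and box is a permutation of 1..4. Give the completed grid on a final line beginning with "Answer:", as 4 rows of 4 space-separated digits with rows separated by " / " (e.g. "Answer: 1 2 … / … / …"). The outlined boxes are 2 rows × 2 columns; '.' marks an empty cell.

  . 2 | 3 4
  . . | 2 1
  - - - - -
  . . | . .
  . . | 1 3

Step 1. [r4c2∈{4}] nothing but 4 survives at r4c2, so r4c2=4.
Step 2. [r2c2∈{3}] r2c2's peers cover all but 3. So r2c2=3.
Step 3. [r3c1∈{1,2,3}] across row 3, 3 lands solely at r3c1. So r3c1=3.
Step 4. [r1c1∈{1}] nothing but 1 survives at r1c1 ⇒ r1c1=1.
Step 5. [r3c2∈{1}] r3c2 has the single candidate 1. So r3c2=1.
Step 6. [r3c4∈{2}] r3c4's peers cover all but 2. So r3c4=2.
Step 7. [r2c1∈{4}] only 4 remains possible at r2c1 ⇒ r2c1=4.
Step 8. [r4c1∈{2}] nothing but 2 survives at r4c1. So r4c1=2.
Step 9. [r3c3∈{4}] r3c3 is down to just 4. So r3c3=4.

Answer: 1 2 3 4 / 4 3 2 1 / 3 1 4 2 / 2 4 1 3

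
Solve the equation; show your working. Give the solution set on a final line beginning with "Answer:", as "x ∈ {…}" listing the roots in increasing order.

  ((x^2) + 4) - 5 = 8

Step 1. [((x^2) + 4) - 5 = 8] the outer -5 inverts by adding 5, so sub: (x^2) + 4 = 13.
Step 2. [(x^2) + 4 = 13] the outer +4 inverts by subtracting 4, so sub: x^2 = 9.
Step 3. [x^2 = 9] LHS squared, RHS 9 ≥ 0: apply √ (±), so sqrt: x = 3 or -3.

Answer: x ∈ {-3, 3}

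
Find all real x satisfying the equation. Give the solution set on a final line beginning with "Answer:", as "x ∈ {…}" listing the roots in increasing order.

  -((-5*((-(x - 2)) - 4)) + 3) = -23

Step 1. [-((-5*((-(x - 2)) - 4)) + 3) = -23] leading − — multiply by −1 ⇒ neg: (-5*((-(x - 2)) - 4)) + 3 = 23.
Step 2. [(-5*((-(x - 2)) - 4)) + 3 = 23] peel the +3: subtract 3 from each side ⇒ sub: -5*((-(x - 2)) - 4) = 20.
Step 3. [-5*((-(x - 2)) - 4) = 20] divide by the outer -5 ⇒ div: (-(x - 2)) - 4 = -4.
Step 4. [(-(x - 2)) - 4 = -4] add 4: x sits inside (… - 4), so sub: -(x - 2) = 0.
Step 5. [-(x - 2) = 0] flip signs both sides, so neg: x - 2 = 0.
Step 6. [x - 2 = 0] 2 comes off first (add 2) ⇒ sub: x = 2.

Answer: x ∈ {2}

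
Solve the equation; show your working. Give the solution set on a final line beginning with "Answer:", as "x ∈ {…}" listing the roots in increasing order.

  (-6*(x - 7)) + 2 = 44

Step 1. [(-6*(x - 7)) + 2 = 44] peel the +2: subtract 2 from each side ⇒ sub: -6*(x - 7) = 42.
Step 2. [-6*(x - 7) = 42] -6 out front; divide by -6 ⇒ div: x - 7 = -7.
Step 3. [x - 7 = -7] add 7: x sits inside (… - 7), so sub: x = 0.

Answer: x ∈ {0}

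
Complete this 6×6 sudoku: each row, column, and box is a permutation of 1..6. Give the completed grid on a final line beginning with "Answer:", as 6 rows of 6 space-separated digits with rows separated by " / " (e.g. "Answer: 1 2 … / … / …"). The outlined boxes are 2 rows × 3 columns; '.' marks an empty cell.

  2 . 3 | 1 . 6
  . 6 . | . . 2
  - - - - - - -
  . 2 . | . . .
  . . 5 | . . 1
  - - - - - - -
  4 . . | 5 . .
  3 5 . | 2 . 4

Step 1. [r4c1∈{6}] only 6 remains possible at r4c1 ⇒ r4c1=6.
Step 2. [r3c4∈{3,4,6}] r3c4 is the only open cell in col 4 admitting 6, so r3c4=6.
Step 3. [r5c2∈{1}] r5c2's peers cover all but 1, so r5c2=1.
Step 4. [r4c2∈{3,4}] col 2 places 3 nowhere but r4c2, so r4c2=3.
Step 5. [r3c3∈{1,4}] box 3 places 4 nowhere but r3c3, so r3c3=4.
Step 6. [r1c5∈{4,5}] r1c5 is the only open cell in row 1 admitting 5 ⇒ r1c5=5.
Step 7. [r3c5∈{3}] nothing but 3 survives at r3c5. So r3c5=3.
Step 8. [r2c5∈{4}] r2c5 is down to just 4, so r2c5=4.
Step 9. [r5c5∈{6}] r5c5 has the single candidate 6 ⇒ r5c5=6.
Step 10. [r2c1∈{1,5}] across row 2, 5 lands solely at r2c1 ⇒ r2c1=5.
Step 11. [r6c5∈{1}] only 1 remains possible at r6c5. So r6c5=1.
Step 12. [r3c1∈{1}] r3c1 is down to just 1, so r3c1=1.
Step 13. [r2c4∈{3}] r2c4 is down to just 3. So r2c4=3.
Step 14. [r4c4∈{4}] nothing but 4 survives at r4c4, so r4c4=4.
Step 15. [r5c3∈{2}] r5c3 has the single candidate 2. So r5c3=2.
Step 16. [r5c6∈{3}] r5c6's peers cover all but 3 ⇒ r5c6=3.
Step 17. [r2c3∈{1}] r2c3's peers cover all but 1. So r2c3=1.
Step 18. [r4c5∈{2}] r4c5's peers cover all but 2, so r4c5=2.
Step 19. [r3c6∈{5}] r3c6's peers cover all but 5. So r3c6=5.
Step 20. [r1c2∈{4}] r1c2 has the single candidate 4. So r1c2=4.
Step 21. [r6c3∈{6}] r6c3's peers cover all but 6 ⇒ r6c3=6.

Answer: 2 4 3 1 5 6 / 5 6 1 3 4 2 / 1 2 4 6 3 5 / 6 3 5 4 2 1 / 4 1 2 5 6 3 / 3 5 6 2 1 4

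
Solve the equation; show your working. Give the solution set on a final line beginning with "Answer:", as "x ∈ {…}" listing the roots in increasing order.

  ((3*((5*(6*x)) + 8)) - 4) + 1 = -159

Step 1. [((3*((5*(6*x)) + 8)) - 4) + 1 = -159] +1 is outermost — subtract 1 both sides, so sub: (3*((5*(6*x)) + 8)) - 4 = -160.
Step 2. [(3*((5*(6*x)) + 8)) - 4 = -160] peel the -4: add 4 from each side ⇒ sub: 3*((5*(6*x)) + 8) = -156.
Step 3. [3*((5*(6*x)) + 8) = -156] leading coefficient 3: divide by 3, so div: (5*(6*x)) + 8 = -52.
Step 4. [(5*(6*x)) + 8 = -52] 8 comes off first (subtract 8), so sub: 5*(6*x) = -60.
Step 5. [5*(6*x) = -60] divide by the outer 5 ⇒ div: 6*x = -12.
Step 6. [6*x = -12] 6·(inner) — divide through by 6. So div: x = -2.

Answer: x ∈ {-2}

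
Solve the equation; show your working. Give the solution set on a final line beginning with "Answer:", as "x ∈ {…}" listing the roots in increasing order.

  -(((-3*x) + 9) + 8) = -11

Step 1. [-(((-3*x) + 9) + 8) = -11] leading − — multiply by −1. So neg: ((-3*x) + 9) + 8 = 11.
Step 2. [((-3*x) + 9) + 8 = 11] peel the +8: subtract 8 from each side. So sub: (-3*x) + 9 = 3.
Step 3. [(-3*x) + 9 = 3] subtract 9: x sits inside (… + 9) ⇒ sub: -3*x = -6.
Step 4. [-3*x = -6] -3·(inner) — divide through by -3 ⇒ div: x = 2.

Answer: x ∈ {2}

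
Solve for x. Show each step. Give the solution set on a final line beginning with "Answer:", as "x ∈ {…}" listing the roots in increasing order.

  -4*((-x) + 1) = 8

Step 1. [-4*((-x) + 1) = 8] leading coefficient -4: divide by -4, so div: (-x) + 1 = -2.
Step 2. [(-x) + 1 = -2] 1 comes off first (subtract 1) ⇒ sub: -x = -3.
Step 3. [-x = -3] leading − — multiply by −1, so neg: x = 3.

Answer: x ∈ {3}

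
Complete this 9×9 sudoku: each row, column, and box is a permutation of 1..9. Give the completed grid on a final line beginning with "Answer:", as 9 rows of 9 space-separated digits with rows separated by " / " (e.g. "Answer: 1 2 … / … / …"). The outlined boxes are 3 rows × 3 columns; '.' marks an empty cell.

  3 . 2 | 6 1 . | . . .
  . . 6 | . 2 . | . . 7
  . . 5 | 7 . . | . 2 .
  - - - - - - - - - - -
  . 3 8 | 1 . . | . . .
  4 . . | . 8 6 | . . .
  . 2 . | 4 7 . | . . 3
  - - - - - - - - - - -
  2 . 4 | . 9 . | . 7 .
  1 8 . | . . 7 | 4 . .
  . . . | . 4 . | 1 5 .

Step 1. [r5c4∈{2,3,5,9}] r5c4 is the only open cell in row 5 admitting 3, so r5c4=3.
Step 2. [r2c4∈{5,8,9}] across col 4, 9 lands solely at r2c4. So r2c4=9.
Step 3. [r4c5∈{5}] r4c5 is down to just 5, so r4c5=5.
Step 4. [r6c6∈{9}] r6c6 is down to just 9, so r6c6=9.
Step 5. [r3c5∈{3}] nothing but 3 survives at r3c5, so r3c5=3.
Step 6. [r2c1∈{8}] r2c1 has the single candidate 8. So r2c1=8.
Step 7. [r3c1∈{9}] r3c1 is down to just 9. So r3c1=9.
Step 8. [r7c2∈{5,6}] r7c2 is the only open cell in box 7 admitting 5. So r7c2=5.
Step 9. [r7c4∈{8}] r7c4 is down to just 8. So r7c4=8.
Step 10. [r7c9∈{6}] r7c9 has the single candidate 6. So r7c9=6.
Step 11. [r9c9∈{2,8,9}] across row 9, 8 lands solely at r9c9, so r9c9=8.
Step 12. [r8c9∈{2,9}] in box 9, 2 fits only at r8c9. So r8c9=2.
Step 13. [r8c8∈{3,9}] across box 9, 9 lands solely at r8c8. So r8c8=9.
Step 14. [r5c8∈{1}] nothing but 1 survives at r5c8 ⇒ r5c8=1.
Step 15. [r5c7∈{2,5,7,9}] row 5 places 2 nowhere but r5c7 ⇒ r5c7=2.
Step 16. [r5c9∈{5,9}] in row 5, 5 fits only at r5c9 ⇒ r5c9=5.
Step 17. [r1c2∈{4,7}] row 1 places 7 nowhere but r1c2. So r1c2=7.
Step 18. [r5c3∈{7,9}] in row 5, 7 fits only at r5c3. So r5c3=7.
Step 19. [r4c1∈{6}] r4c1 has the single candidate 6, so r4c1=6.
Step 20. [r4c8∈{4}] r4c8 is down to just 4, so r4c8=4.
Step 21. [r1c8∈{8}] r1c8's peers cover all but 8. So r1c8=8.
Step 22. [r2c2∈{1,4}] row 2 places 1 nowhere but r2c2 ⇒ r2c2=1.
Step 23. [r2c6∈{4,5}] r2c6 is the only open cell in row 2 admitting 4 ⇒ r2c6=4.
Step 24. [r4c9∈{9}] r4c9 is down to just 9. So r4c9=9.
Step 25. [r7c7∈{3}] r7c7 is down to just 3 ⇒ r7c7=3.
Step 26. [r9c3∈{3,9}] across col 3, 9 lands solely at r9c3 ⇒ r9c3=9.
Step 27. [r6c8∈{6}] r6c8 has the single candidate 6, so r6c8=6.
Step 28. [r9c4∈{2}] r9c4 has the single candidate 2. So r9c4=2.
Step 29. [r3c2∈{4}] nothing but 4 survives at r3c2. So r3c2=4.
Step 30. [r2c7∈{5}] nothing but 5 survives at r2c7. So r2c7=5.
Step 31. [r1c9∈{4}] r1c9 is down to just 4, so r1c9=4.
Step 32. [r6c3∈{1}] r6c3's peers cover all but 1. So r6c3=1.
Step 33. [r1c6∈{5}] r1c6 is down to just 5, so r1c6=5.
Step 34. [r8c3∈{3}] r8c3 has the single candidate 3 ⇒ r8c3=3.
Step 35. [r6c1∈{5}] nothing but 5 survives at r6c1, so r6c1=5.
Step 36. [r8c5∈{6}] nothing but 6 survives at r8c5, so r8c5=6.
Step 37. [r4c6∈{2}] r4c6's peers cover all but 2 ⇒ r4c6=2.
Step 38. [r2c8∈{3}] r2c8 is down to just 3, so r2c8=3.
Step 39. [r9c6∈{3}] r9c6 has the single candidate 3 ⇒ r9c6=3.
Step 40. [r6c7∈{8}] nothing but 8 survives at r6c7, so r6c7=8.
Step 41. [r7c6∈{1}] r7c6 is down to just 1. So r7c6=1.
Step 42. [r5c2∈{9}] r5c2's peers cover all but 9, so r5c2=9.
Step 43. [r3c9∈{1}] r3c9's peers cover all but 1 ⇒ r3c9=1.
Step 44. [r3c7∈{6}] r3c7 is down to just 6, so r3c7=6.
Step 45. [r1c7∈{9}] nothing but 9 survives at r1c7, so r1c7=9.
Step 46. [r9c2∈{6}] r9c2 is down to just 6. So r9c2=6.
Step 47. [r3c6∈{8}] nothing but 8 survives at r3c6 ⇒ r3c6=8.
Step 48. [r4c7∈{7}] nothing but 7 survives at r4c7 ⇒ r4c7=7.
Step 49. [r9c1∈{7}] only 7 remains possible at r9c1, so r9c1=7.
Step 50. [r8c4∈{5}] r8c4 has the single candidate 5. So r8c4=5.

Answer: 3 7 2 6 1 5 9 8 4 / 8 1 6 9 2 4 5 3 7 / 9 4 5 7 3 8 6 2 1 / 6 3 8 1 5 2 7 4 9 / 4 9 7 3 8 6 2 1 5 / 5 2 1 4 7 9 8 6 3 / 2 5 4 8 9 1 3 7 6 / 1 8 3 5 6 7 4 9 2 / 7 6 9 2 4 3 1 5 8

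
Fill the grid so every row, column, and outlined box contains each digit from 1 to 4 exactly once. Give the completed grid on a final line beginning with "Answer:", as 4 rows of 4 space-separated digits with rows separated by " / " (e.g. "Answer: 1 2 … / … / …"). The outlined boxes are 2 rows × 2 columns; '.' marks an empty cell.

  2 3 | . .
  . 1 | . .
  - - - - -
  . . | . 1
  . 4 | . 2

Step 1. [r3c3∈{3,4}] 4 has one home in row 3: r3c3. So r3c3=4.
Step 2. [r4c3∈{3}] r4c3 has the single candidate 3. So r4c3=3.
Step 3. [r2c4∈{3,4}] r2c4 is the only open cell in row 2 admitting 3. So r2c4=3.
Step 4. [r3c1∈{3}] r3c1 has the single candidate 3 ⇒ r3c1=3.
Step 5. [r1c3∈{1}] r1c3 is down to just 1, so r1c3=1.
Step 6. [r2c3∈{2}] only 2 remains possible at r2c3, so r2c3=2.
Step 7. [r3c2∈{2}] r3c2 has the single candidate 2 ⇒ r3c2=2.
Step 8. [r2c1∈{4}] r2c1 is down to just 4. So r2c1=4.
Step 9. [r4c1∈{1}] nothing but 1 survives at r4c1 ⇒ r4c1=1.
Step 10. [r1c4∈{4}] only 4 remains possible at r1c4. So r1c4=4.

Answer: 2 3 1 4 / 4 1 2 3 / 3 2 4 1 / 1 4 3 2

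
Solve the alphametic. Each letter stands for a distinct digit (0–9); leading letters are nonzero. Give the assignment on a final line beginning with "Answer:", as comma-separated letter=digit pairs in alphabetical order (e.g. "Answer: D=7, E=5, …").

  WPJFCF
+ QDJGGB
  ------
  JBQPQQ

Step 1. [col 1: F + B ≡ Q (mod 10)] B=9 is one option consistent with column 1 (F + B ≡ Q (mod 10), carry-in 0) — take it. So B=9.
Step 2. [col 1: F + B ≡ Q (mod 10)] no forcing yet in column 1 (carry-in 0); Q=1 is free and consistent — try it, so Q=1.
Step 3. [col 1: F + B ≡ Q (mod 10)] from column 1 (B=9, Q=1, carry-in 0, digits 1,9 already taken and all letters distinct): F must equal 2. So F=2.
Step 4. [col 2: C + G ≡ Q (mod 10)] column 2 (C + G ≡ Q (mod 10), carry-in 1) doesn't pin C yet; pick C=3 and continue, so C=3.
Step 5. [col 2: C + G ≡ Q (mod 10)] column 2 reads C+G+carry(1)=Q with C=3, Q=1; with digits 1,2,3,9 already taken and all letters distinct, the only value for G is 7 ⇒ G=7.
Step 6. [col 3: F + G ≡ P (mod 10)] column 3: given F=2, G=7, carry-in 1, and digits 1,2,3,7,9 already taken and all letters distinct, F+G≡P (mod 10) forces P=0. So P=0.
Step 7. [col 4: J + J ≡ Q (mod 10)] column 4 reads J+J+carry(1)=Q with Q=1; with digits 0,1,2,3,7,9 already taken and all letters distinct, the only value for J is 5, so J=5.
Step 8. [col 5: P + D ≡ B (mod 10)] from column 5 (P=0, B=9, carry-in 1, digits 0,1,2,3,5,7,9 already taken and all letters distinct): D must equal 8 ⇒ D=8.
Step 9. [col 6: W + Q ≡ J (mod 10)] column 6: given Q=1, J=5, carry-in 0, and digits 0,1,2,3,5,7,8,9 already taken and all letters distinct, W+Q≡J (mod 10) forces W=4 ⇒ W=4.

Answer: B=9, C=3, D=8, F=2, G=7, J=5, P=0, Q=1, W=4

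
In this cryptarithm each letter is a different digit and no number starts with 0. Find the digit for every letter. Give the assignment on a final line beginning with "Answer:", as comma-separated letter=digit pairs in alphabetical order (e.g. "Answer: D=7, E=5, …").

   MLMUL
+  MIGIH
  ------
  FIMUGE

Step 1. [col 1: L + H ≡ E (mod 10)] no forcing yet in column 1 (carry-in 0); H=9 is free and consistent — try it, so H=9.
Step 2. [F] F is the leading digit of a 6-digit sum of two 5-digit numbers; the final carry is exactly 1. So F=1.
Step 3. [col 1: L + H ≡ E (mod 10)] column 1 (L + H ≡ E (mod 10), carry-in 0) doesn't pin L yet; pick L=4 and continue ⇒ L=4.
Step 4. [col 1: L + H ≡ E (mod 10)] column 1 reads L+H+carry(0)=E with L=4, H=9; with digits 1,4,9 already taken and all letters distinct, the only value for E is 3. So E=3.
Step 5. [col 2: U + I ≡ G (mod 10)] U=7 is one option consistent with column 2 (U + I ≡ G (mod 10), carry-in 1) — take it ⇒ U=7.
Step 6. [col 2: U + I ≡ G (mod 10)] I=2 is one option consistent with column 2 (U + I ≡ G (mod 10), carry-in 1) — take it. So I=2.
Step 7. [col 2: U + I ≡ G (mod 10)] column 2 reads U+I+carry(1)=G with U=7, I=2; with digits 1,2,3,4,7,9 already taken and all letters distinct, the only value for G is 0 ⇒ G=0.
Step 8. [col 3: M + G ≡ U (mod 10)] column 3 reads M+G+carry(1)=U with G=0, U=7; with digits 0,1,2,3,4,7,9 already taken and all letters distinct, the only value for M is 6, so M=6.

Answer: E=3, F=1, G=0, H=9, I=2, L=4, M=6, U=7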